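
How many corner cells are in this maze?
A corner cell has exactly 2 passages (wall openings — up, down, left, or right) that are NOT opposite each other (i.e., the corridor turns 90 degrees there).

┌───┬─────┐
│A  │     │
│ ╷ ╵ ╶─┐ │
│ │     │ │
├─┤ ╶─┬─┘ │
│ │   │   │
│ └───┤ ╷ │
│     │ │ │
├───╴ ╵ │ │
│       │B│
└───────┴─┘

Counting corner cells (2 non-opposite passages):
Total corners: 9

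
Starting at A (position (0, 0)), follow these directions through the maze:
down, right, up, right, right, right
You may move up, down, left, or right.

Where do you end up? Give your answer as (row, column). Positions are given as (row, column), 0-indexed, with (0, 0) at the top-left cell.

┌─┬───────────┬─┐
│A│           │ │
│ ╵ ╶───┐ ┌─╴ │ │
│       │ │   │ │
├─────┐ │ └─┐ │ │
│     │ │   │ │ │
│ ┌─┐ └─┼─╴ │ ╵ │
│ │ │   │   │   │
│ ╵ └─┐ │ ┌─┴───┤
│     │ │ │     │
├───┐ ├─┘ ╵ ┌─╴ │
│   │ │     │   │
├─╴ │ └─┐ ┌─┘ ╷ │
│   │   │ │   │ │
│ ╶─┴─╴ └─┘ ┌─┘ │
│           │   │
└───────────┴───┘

Following directions step by step:
Start: (0, 0)
  down: (0, 0) → (1, 0)
  right: (1, 0) → (1, 1)
  up: (1, 1) → (0, 1)
  right: (0, 1) → (0, 2)
  right: (0, 2) → (0, 3)
  right: (0, 3) → (0, 4)
Final position: (0, 4)

Path taken:

┌─┬───────────┬─┐
│A│↱ → → B    │ │
│ ╵ ╶───┐ ┌─╴ │ │
│↳ ↑    │ │   │ │
├─────┐ │ └─┐ │ │
│     │ │   │ │ │
│ ┌─┐ └─┼─╴ │ ╵ │
│ │ │   │   │   │
│ ╵ └─┐ │ ┌─┴───┤
│     │ │ │     │
├───┐ ├─┘ ╵ ┌─╴ │
│   │ │     │   │
├─╴ │ └─┐ ┌─┘ ╷ │
│   │   │ │   │ │
│ ╶─┴─╴ └─┘ ┌─┘ │
│           │   │
└───────────┴───┘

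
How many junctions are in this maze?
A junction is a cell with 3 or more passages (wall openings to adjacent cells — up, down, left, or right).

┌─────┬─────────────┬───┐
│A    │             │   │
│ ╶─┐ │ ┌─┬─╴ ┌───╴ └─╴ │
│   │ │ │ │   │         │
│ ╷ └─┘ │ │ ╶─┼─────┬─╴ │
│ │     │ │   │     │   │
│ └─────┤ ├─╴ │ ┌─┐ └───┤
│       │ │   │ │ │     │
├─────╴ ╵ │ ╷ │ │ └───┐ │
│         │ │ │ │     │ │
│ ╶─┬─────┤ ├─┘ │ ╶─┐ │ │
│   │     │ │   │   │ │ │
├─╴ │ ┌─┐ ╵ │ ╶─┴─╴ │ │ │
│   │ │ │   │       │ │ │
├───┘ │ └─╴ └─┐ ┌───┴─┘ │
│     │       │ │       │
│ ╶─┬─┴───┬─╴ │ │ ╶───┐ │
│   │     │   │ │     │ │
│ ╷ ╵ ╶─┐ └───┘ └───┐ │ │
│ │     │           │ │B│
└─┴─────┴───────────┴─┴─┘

Checking each cell for number of passages:

Junctions found (3+ passages):
  (0, 6): 3 passages
  (1, 0): 3 passages
  (1, 9): 3 passages
  (1, 11): 3 passages
  (3, 6): 3 passages
  (4, 3): 3 passages
  (4, 8): 3 passages
  (6, 5): 3 passages
  (6, 7): 3 passages
  (7, 5): 3 passages
  (7, 11): 3 passages
  (8, 0): 3 passages
  (9, 2): 3 passages
  (9, 7): 3 passages
Total junctions: 14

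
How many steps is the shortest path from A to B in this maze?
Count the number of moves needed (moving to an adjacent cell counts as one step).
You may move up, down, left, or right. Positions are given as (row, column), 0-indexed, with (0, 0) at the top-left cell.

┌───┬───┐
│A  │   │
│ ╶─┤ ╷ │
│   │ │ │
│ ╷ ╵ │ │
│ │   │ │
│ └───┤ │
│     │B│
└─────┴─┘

Using BFS to find shortest path:
Start: (0, 0), End: (3, 3)
Path found:
(0,0) → (1,0) → (1,1) → (2,1) → (2,2) → (1,2) → (0,2) → (0,3) → (1,3) → (2,3) → (3,3)
Number of steps: 10

Solution:

┌───┬───┐
│A  │↱ ↓│
│ ╶─┤ ╷ │
│↳ ↓│↑│↓│
│ ╷ ╵ │ │
│ │↳ ↑│↓│
│ └───┤ │
│     │B│
└─────┴─┘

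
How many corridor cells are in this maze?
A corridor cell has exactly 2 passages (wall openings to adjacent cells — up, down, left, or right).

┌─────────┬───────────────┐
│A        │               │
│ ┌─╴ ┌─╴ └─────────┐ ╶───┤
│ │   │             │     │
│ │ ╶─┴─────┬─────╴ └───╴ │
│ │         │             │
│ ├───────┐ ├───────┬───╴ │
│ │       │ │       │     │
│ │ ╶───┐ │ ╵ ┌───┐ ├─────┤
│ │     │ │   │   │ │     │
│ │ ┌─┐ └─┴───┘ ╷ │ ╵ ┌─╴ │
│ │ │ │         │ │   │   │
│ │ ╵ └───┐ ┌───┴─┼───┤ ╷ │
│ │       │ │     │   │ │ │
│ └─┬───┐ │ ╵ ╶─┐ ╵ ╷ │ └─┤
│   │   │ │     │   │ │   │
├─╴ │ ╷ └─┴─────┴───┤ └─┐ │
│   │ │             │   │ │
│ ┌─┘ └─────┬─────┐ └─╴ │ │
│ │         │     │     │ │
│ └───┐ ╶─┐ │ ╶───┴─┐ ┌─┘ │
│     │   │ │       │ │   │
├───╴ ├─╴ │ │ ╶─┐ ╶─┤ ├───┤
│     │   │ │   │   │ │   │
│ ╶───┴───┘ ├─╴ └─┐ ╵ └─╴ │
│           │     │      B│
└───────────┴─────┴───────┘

Counting cells with exactly 2 passages:
Total corridor cells: 133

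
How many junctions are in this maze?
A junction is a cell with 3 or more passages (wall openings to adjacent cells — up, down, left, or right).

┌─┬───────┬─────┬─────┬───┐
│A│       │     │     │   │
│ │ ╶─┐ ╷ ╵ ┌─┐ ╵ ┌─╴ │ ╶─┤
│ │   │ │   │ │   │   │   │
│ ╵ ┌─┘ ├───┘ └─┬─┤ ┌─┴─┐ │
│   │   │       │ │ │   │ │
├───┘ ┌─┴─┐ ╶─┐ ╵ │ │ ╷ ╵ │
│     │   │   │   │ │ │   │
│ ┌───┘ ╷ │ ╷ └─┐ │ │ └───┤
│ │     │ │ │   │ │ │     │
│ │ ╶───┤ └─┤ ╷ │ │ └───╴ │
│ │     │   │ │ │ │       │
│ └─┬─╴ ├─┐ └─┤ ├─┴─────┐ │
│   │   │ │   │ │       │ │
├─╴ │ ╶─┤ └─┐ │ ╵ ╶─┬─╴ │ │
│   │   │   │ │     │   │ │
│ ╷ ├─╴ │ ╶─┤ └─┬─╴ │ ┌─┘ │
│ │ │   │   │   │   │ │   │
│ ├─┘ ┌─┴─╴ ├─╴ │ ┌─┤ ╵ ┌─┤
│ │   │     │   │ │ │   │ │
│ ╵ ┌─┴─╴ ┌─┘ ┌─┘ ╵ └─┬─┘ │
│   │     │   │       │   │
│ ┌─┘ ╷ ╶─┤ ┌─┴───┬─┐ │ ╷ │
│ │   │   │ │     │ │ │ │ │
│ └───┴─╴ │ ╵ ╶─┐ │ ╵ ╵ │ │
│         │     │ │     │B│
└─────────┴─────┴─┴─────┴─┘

Checking each cell for number of passages:

Junctions found (3+ passages):
  (0, 3): 3 passages
  (1, 1): 3 passages
  (2, 5): 3 passages
  (2, 6): 3 passages
  (3, 5): 3 passages
  (3, 8): 3 passages
  (4, 6): 3 passages
  (5, 12): 3 passages
  (7, 1): 3 passages
  (7, 4): 3 passages
  (7, 8): 3 passages
  (9, 4): 3 passages
  (10, 0): 3 passages
  (10, 3): 3 passages
  (10, 8): 3 passages
  (10, 9): 3 passages
  (10, 12): 3 passages
  (12, 6): 3 passages
  (12, 10): 3 passages
Total junctions: 19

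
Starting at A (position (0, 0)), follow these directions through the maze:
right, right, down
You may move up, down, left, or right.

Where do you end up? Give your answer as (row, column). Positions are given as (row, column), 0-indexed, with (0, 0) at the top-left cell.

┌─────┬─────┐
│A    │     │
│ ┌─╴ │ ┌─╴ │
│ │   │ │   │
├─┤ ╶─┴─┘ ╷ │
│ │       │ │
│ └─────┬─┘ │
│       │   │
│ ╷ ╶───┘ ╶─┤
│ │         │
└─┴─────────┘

Following directions step by step:
Start: (0, 0)
  right: (0, 0) → (0, 1)
  right: (0, 1) → (0, 2)
  down: (0, 2) → (1, 2)
Final position: (1, 2)

Path taken:

┌─────┬─────┐
│A → ↓│     │
│ ┌─╴ │ ┌─╴ │
│ │  B│ │   │
├─┤ ╶─┴─┘ ╷ │
│ │       │ │
│ └─────┬─┘ │
│       │   │
│ ╷ ╶───┘ ╶─┤
│ │         │
└─┴─────────┘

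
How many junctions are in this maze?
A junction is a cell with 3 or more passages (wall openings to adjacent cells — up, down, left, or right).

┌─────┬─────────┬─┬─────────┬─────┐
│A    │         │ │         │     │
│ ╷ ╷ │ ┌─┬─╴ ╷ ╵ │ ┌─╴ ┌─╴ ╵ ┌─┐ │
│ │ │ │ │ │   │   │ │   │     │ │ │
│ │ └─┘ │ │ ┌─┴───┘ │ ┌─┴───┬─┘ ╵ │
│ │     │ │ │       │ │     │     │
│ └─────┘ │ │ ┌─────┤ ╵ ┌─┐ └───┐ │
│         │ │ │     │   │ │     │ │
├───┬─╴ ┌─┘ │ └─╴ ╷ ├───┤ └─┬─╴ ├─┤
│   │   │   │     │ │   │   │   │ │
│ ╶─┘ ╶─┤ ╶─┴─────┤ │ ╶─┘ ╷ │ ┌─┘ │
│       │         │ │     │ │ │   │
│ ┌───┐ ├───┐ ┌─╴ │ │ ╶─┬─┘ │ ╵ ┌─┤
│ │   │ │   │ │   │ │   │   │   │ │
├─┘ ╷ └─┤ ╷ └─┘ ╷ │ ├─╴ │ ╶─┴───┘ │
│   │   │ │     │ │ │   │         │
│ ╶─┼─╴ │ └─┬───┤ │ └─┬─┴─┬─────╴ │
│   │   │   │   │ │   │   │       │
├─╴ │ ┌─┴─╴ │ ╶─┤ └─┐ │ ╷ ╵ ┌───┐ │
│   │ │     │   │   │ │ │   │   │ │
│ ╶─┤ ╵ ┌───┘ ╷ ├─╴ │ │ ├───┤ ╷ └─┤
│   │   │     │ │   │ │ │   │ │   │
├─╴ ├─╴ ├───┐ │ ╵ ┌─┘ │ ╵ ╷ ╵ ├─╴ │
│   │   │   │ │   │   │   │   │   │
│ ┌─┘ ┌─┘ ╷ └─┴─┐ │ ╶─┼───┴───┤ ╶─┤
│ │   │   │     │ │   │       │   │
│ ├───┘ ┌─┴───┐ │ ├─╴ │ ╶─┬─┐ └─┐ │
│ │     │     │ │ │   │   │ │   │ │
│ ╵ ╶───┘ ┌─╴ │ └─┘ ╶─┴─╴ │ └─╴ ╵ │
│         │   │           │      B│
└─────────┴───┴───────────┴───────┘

Checking each cell for number of passages:

Junctions found (3+ passages):
  (0, 1): 3 passages
  (0, 6): 3 passages
  (0, 11): 3 passages
  (1, 13): 3 passages
  (2, 15): 3 passages
  (2, 16): 3 passages
  (3, 3): 3 passages
  (3, 8): 3 passages
  (4, 12): 3 passages
  (5, 0): 3 passages
  (5, 2): 3 passages
  (5, 6): 3 passages
  (5, 10): 3 passages
  (6, 8): 3 passages
  (7, 16): 3 passages
  (8, 16): 3 passages
  (9, 6): 3 passages
  (10, 3): 3 passages
  (10, 6): 3 passages
  (11, 8): 3 passages
  (14, 1): 3 passages
  (14, 9): 3 passages
  (14, 15): 3 passages
Total junctions: 23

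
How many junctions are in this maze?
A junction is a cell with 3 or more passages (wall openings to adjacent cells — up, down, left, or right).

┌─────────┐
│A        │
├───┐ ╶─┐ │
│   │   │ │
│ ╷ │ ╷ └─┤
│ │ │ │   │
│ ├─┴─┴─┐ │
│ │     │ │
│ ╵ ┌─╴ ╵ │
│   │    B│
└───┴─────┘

Checking each cell for number of passages:

Junctions found (3+ passages):
  (0, 2): 3 passages
  (1, 2): 3 passages
  (4, 3): 3 passages
Total junctions: 3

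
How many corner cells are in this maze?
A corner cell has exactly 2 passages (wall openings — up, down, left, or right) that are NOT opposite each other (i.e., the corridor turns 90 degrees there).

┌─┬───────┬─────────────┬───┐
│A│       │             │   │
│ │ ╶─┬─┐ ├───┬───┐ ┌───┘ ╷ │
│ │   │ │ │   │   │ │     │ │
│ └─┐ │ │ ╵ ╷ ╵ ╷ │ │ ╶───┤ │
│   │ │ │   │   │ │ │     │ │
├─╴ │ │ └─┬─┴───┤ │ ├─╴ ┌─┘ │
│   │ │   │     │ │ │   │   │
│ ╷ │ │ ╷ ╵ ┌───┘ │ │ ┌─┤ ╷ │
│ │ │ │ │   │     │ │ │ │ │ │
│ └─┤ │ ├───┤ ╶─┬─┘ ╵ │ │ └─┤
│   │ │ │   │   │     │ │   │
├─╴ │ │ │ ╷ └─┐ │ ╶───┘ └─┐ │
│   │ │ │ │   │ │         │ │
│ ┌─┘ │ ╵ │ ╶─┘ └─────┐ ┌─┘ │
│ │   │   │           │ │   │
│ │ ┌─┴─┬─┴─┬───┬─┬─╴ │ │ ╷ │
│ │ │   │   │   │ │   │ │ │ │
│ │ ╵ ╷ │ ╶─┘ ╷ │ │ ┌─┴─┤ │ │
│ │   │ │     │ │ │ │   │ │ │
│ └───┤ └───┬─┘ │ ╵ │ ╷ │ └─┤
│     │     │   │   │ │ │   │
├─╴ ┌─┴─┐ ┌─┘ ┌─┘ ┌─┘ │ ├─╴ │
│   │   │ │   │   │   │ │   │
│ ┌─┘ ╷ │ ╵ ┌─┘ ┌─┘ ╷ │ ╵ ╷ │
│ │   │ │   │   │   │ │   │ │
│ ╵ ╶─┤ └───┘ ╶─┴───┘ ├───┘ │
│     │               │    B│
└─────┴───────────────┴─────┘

Counting corner cells (2 non-opposite passages):
Total corners: 92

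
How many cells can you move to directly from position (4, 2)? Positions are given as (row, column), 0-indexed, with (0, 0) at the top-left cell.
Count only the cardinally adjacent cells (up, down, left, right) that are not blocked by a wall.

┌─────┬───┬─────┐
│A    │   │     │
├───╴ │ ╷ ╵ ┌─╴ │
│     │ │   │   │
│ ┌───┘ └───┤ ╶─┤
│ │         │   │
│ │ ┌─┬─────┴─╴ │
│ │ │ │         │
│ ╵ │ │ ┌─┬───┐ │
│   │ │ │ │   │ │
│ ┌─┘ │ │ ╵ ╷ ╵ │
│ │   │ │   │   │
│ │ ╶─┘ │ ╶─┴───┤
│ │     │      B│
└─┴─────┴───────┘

Checking passable neighbors of (4, 2):
Neighbors: (3, 2), (5, 2)
Count: 2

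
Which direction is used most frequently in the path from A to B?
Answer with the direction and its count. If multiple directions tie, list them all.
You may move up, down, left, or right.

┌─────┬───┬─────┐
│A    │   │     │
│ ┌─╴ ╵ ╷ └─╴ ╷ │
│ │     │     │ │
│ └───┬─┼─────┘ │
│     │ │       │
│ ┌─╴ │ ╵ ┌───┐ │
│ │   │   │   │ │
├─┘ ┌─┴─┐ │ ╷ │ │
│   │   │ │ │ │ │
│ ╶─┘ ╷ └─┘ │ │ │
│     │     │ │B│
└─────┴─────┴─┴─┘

Directions: right, right, down, right, up, right, down, right, right, up, right, down, down, down, down, down
Counts: {'right': 7, 'down': 7, 'up': 2}
Most common: down and right (tied at 7 times each)

Solution:

┌─────┬───┬─────┐
│A → ↓│↱ ↓│  ↱ ↓│
│ ┌─╴ ╵ ╷ └─╴ ╷ │
│ │  ↳ ↑│↳ → ↑│↓│
│ └───┬─┼─────┘ │
│     │ │      ↓│
│ ┌─╴ │ ╵ ┌───┐ │
│ │   │   │   │↓│
├─┘ ┌─┴─┐ │ ╷ │ │
│   │   │ │ │ │↓│
│ ╶─┘ ╷ └─┘ │ │ │
│     │     │ │B│
└─────┴─────┴─┴─┘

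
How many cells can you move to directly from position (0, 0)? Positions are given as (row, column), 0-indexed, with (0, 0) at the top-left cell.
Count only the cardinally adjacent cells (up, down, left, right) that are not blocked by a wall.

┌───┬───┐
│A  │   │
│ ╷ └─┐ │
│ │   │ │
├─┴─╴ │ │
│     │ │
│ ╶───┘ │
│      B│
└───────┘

Checking passable neighbors of (0, 0):
Neighbors: (1, 0), (0, 1)
Count: 2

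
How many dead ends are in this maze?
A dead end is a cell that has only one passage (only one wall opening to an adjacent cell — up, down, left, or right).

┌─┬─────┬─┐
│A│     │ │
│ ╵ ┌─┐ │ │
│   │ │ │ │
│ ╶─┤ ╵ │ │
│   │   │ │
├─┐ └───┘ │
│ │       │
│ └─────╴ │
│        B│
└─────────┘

Checking each cell for number of passages:

Dead ends found at positions:
  (0, 0)
  (0, 4)
  (1, 2)
  (3, 0)
Total dead ends: 4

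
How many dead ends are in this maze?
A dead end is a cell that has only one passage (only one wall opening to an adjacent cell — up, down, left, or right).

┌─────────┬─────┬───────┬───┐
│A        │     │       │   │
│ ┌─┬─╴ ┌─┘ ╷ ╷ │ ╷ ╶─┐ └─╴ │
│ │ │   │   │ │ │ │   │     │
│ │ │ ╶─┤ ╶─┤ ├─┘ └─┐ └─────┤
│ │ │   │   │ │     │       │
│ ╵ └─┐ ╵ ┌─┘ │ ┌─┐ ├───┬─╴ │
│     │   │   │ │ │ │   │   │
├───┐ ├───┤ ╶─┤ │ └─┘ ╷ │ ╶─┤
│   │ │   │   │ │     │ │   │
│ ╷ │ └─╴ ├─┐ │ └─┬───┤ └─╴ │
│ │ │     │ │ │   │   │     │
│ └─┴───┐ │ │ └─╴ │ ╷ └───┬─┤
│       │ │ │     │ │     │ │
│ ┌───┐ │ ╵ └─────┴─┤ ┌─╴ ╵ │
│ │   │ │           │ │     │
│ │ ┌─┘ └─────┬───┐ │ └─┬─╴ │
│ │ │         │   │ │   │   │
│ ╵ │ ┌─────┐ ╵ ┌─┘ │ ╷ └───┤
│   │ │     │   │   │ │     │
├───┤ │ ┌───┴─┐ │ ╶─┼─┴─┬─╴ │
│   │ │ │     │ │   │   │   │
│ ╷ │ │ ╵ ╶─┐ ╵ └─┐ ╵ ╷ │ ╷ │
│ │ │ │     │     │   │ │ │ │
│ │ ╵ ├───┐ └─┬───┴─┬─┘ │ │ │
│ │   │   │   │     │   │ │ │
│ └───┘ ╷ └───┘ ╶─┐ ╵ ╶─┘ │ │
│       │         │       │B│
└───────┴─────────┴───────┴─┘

Checking each cell for number of passages:

Dead ends found at positions:
  (0, 4)
  (0, 12)
  (1, 1)
  (1, 7)
  (2, 5)
  (3, 8)
  (3, 9)
  (4, 3)
  (5, 1)
  (5, 5)
  (6, 9)
  (6, 13)
  (7, 2)
  (7, 11)
  (8, 8)
  (8, 12)
  (9, 5)
  (9, 10)
  (11, 8)
  (12, 6)
  (13, 8)
  (13, 13)
Total dead ends: 22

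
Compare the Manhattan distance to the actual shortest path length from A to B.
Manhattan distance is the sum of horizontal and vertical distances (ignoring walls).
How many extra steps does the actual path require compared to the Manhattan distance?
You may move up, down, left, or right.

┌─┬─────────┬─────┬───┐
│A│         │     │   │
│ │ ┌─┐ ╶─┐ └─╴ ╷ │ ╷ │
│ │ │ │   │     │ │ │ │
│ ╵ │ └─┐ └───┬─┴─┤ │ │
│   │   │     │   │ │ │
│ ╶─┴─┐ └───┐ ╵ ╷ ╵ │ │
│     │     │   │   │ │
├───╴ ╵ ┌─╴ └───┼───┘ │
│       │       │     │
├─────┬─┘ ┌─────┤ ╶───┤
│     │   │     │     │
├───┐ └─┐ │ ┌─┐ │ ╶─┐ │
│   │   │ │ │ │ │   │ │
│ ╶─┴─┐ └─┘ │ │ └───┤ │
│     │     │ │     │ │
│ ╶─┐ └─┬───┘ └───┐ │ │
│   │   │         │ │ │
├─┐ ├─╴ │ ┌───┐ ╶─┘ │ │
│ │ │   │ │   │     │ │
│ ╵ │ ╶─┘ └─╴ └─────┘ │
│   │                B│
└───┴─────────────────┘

Manhattan distance: |10 - 0| + |10 - 0| = 20
Actual path length: 36
Extra steps: 36 - 20 = 16

Solution:

┌─┬─────────┬─────┬───┐
│A│↱ → ↓    │     │↱ ↓│
│ │ ┌─┐ ╶─┐ └─╴ ╷ │ ╷ │
│↓│↑│ │↳ ↓│     │ │↑│↓│
│ ╵ │ └─┐ └───┬─┴─┤ │ │
│↳ ↑│   │↳ → ↓│↱ ↓│↑│↓│
│ ╶─┴─┐ └───┐ ╵ ╷ ╵ │ │
│     │     │↳ ↑│↳ ↑│↓│
├───╴ ╵ ┌─╴ └───┼───┘ │
│       │       │↓ ← ↲│
├─────┬─┘ ┌─────┤ ╶───┤
│     │   │     │↳ → ↓│
├───┐ └─┐ │ ┌─┐ │ ╶─┐ │
│   │   │ │ │ │ │   │↓│
│ ╶─┴─┐ └─┘ │ │ └───┤ │
│     │     │ │     │↓│
│ ╶─┐ └─┬───┘ └───┐ │ │
│   │   │         │ │↓│
├─┐ ├─╴ │ ┌───┐ ╶─┘ │ │
│ │ │   │ │   │     │↓│
│ ╵ │ ╶─┘ └─╴ └─────┘ │
│   │                B│
└───┴─────────────────┘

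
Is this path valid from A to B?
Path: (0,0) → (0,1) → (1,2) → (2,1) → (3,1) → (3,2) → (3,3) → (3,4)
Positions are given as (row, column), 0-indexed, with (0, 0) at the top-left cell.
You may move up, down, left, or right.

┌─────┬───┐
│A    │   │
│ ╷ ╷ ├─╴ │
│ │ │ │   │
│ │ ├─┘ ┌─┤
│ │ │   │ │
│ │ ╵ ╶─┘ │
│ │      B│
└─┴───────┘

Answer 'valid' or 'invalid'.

Checking path validity:
Result: Invalid move at step 2: cannot move from (0, 1) to (1, 2).

invalid

Correct solution:

┌─────┬───┐
│A ↓  │   │
│ ╷ ╷ ├─╴ │
│ │↓│ │   │
│ │ ├─┘ ┌─┤
│ │↓│   │ │
│ │ ╵ ╶─┘ │
│ │↳ → → B│
└─┴───────┘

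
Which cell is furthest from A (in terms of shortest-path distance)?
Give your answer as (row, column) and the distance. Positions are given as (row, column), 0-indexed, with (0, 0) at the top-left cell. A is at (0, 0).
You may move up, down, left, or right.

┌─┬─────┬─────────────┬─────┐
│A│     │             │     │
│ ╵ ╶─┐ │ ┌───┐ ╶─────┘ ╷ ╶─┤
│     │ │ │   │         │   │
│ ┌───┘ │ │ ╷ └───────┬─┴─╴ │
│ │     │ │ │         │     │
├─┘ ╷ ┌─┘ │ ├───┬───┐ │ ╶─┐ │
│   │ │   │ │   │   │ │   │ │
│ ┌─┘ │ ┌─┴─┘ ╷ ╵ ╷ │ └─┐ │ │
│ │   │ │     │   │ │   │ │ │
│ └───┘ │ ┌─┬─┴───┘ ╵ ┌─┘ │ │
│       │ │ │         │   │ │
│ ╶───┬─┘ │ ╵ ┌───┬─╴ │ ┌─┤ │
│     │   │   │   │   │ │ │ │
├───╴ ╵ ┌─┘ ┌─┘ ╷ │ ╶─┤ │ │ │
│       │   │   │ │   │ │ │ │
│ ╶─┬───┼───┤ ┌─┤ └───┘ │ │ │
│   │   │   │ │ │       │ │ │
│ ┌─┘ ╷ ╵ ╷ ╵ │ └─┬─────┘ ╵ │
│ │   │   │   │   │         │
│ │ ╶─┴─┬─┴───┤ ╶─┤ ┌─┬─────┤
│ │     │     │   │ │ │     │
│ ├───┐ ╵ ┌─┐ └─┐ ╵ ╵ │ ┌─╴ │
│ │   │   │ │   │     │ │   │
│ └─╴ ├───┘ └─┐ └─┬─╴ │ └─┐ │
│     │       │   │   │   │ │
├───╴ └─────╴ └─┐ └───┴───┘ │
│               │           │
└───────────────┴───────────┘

Computing BFS distances from A to all cells:
Furthest cell: (12, 12)
Distance: 90 steps

Path from A to the furthest cell:

┌─┬─────┬─────────────┬─────┐
│A│↱ → ↓│↱ → → ↓      │↱ ↓  │
│ ╵ ╶─┐ │ ┌───┐ ╶─────┘ ╷ ╶─┤
│↳ ↑  │↓│↑│   │↳ → → → ↑│↳ ↓│
│ ┌───┘ │ │ ╷ └───────┬─┴─╴ │
│ │↓ ← ↲│↑│ │         │↓ ← ↲│
├─┘ ╷ ┌─┘ │ ├───┬───┐ │ ╶─┐ │
│↓ ↲│ │↱ ↑│ │   │   │ │↳ ↓│ │
│ ┌─┘ │ ┌─┴─┘ ╷ ╵ ╷ │ └─┐ │ │
│↓│   │↑│     │   │ │   │↓│ │
│ └───┘ │ ┌─┬─┴───┘ ╵ ┌─┘ │ │
│↳ → → ↑│ │ │         │↓ ↲│ │
│ ╶───┬─┘ │ ╵ ┌───┬─╴ │ ┌─┤ │
│     │   │   │↓ ↰│   │↓│ │ │
├───╴ ╵ ┌─┘ ┌─┘ ╷ │ ╶─┤ │ │ │
│       │   │↓ ↲│↑│   │↓│ │ │
│ ╶─┬───┼───┤ ┌─┤ └───┘ │ │ │
│   │↓ ↰│↓ ↰│↓│ │↑ ← ← ↲│ │ │
│ ┌─┘ ╷ ╵ ╷ ╵ │ └─┬─────┘ ╵ │
│ │↓ ↲│↑ ↲│↑ ↲│   │         │
│ │ ╶─┴─┬─┴───┤ ╶─┤ ┌─┬─────┤
│ │↳ → ↓│↱ → ↓│   │ │ │↓ ← ↰│
│ ├───┐ ╵ ┌─┐ └─┐ ╵ ╵ │ ┌─╴ │
│ │   │↳ ↑│ │↳ ↓│     │↓│  ↑│
│ └─╴ ├───┘ └─┐ └─┬─╴ │ └─┐ │
│     │       │↳ ↓│   │↳ B│↑│
├───╴ └─────╴ └─┐ └───┴───┘ │
│               │↳ → → → → ↑│
└───────────────┴───────────┘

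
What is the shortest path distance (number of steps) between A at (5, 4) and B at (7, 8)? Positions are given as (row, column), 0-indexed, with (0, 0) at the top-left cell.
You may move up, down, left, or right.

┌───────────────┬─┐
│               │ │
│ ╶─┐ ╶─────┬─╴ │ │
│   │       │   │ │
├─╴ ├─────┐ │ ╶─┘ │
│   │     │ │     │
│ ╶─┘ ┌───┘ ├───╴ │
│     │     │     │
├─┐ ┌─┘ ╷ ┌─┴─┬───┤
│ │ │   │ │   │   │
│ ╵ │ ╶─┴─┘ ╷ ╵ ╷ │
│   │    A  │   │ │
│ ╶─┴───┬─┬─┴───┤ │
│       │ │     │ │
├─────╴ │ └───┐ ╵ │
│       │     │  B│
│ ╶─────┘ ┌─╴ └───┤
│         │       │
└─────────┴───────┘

Finding path from (5, 4) to (7, 8):
Path: (5,4) → (5,5) → (4,5) → (4,6) → (5,6) → (5,7) → (4,7) → (4,8) → (5,8) → (6,8) → (7,8)
Distance: 10 steps

Solution:

┌───────────────┬─┐
│               │ │
│ ╶─┐ ╶─────┬─╴ │ │
│   │       │   │ │
├─╴ ├─────┐ │ ╶─┘ │
│   │     │ │     │
│ ╶─┘ ┌───┘ ├───╴ │
│     │     │     │
├─┐ ┌─┘ ╷ ┌─┴─┬───┤
│ │ │   │ │↱ ↓│↱ ↓│
│ ╵ │ ╶─┴─┘ ╷ ╵ ╷ │
│   │    A ↑│↳ ↑│↓│
│ ╶─┴───┬─┬─┴───┤ │
│       │ │     │↓│
├─────╴ │ └───┐ ╵ │
│       │     │  B│
│ ╶─────┘ ┌─╴ └───┤
│         │       │
└─────────┴───────┘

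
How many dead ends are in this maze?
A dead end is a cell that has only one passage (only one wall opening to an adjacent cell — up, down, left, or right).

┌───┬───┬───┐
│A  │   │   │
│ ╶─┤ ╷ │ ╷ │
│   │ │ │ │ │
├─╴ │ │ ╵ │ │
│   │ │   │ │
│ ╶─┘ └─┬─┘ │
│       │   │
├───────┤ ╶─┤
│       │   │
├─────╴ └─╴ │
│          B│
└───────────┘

Checking each cell for number of passages:

Dead ends found at positions:
  (0, 1)
  (3, 3)
  (4, 0)
  (5, 0)
Total dead ends: 4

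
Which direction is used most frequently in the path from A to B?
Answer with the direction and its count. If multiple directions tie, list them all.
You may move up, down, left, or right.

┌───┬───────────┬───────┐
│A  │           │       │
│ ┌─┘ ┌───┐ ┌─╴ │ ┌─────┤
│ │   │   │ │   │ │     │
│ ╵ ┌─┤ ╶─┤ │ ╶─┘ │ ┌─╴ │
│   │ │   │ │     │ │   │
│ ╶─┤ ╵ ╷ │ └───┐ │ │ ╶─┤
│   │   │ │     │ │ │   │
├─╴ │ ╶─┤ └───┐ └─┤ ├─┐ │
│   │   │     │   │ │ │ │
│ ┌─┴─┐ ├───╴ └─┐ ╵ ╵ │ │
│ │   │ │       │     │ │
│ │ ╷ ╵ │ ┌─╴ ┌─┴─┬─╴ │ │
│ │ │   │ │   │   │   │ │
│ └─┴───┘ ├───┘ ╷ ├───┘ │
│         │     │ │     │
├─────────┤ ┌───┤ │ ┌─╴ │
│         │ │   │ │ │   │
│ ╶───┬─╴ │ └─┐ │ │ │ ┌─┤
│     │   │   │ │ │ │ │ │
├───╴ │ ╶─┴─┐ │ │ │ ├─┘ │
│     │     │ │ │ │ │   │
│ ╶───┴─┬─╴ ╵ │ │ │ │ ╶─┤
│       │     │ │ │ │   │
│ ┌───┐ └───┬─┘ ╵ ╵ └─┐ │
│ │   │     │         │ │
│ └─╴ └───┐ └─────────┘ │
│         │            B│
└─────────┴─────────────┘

Directions: down, down, right, up, right, up, right, right, right, down, down, down, right, right, down, right, down, right, up, up, up, up, right, right, down, left, down, right, down, down, down, down, left, left, down, down, down, down, down, left, up, up, up, up, up, up, left, down, left, left, down, down, right, down, down, left, up, left, left, up, right, up, left, left, left, left, down, right, right, down, left, left, down, right, right, right, down, right, right, down, right, right, right, right, right, right
Counts: {'down': 28, 'right': 27, 'up': 15, 'left': 16}
Most common: down (28 times)

Solution:

┌───┬───────────┬───────┐
│A  │↱ → → ↓    │       │
│ ┌─┘ ┌───┐ ┌─╴ │ ┌─────┤
│↓│↱ ↑│   │↓│   │ │↱ → ↓│
│ ╵ ┌─┤ ╶─┤ │ ╶─┘ │ ┌─╴ │
│↳ ↑│ │   │↓│     │↑│↓ ↲│
│ ╶─┤ ╵ ╷ │ └───┐ │ │ ╶─┤
│   │   │ │↳ → ↓│ │↑│↳ ↓│
├─╴ │ ╶─┤ └───┐ └─┤ ├─┐ │
│   │   │     │↳ ↓│↑│ │↓│
│ ┌─┴─┐ ├───╴ └─┐ ╵ ╵ │ │
│ │   │ │       │↳ ↑  │↓│
│ │ ╷ ╵ │ ┌─╴ ┌─┴─┬─╴ │ │
│ │ │   │ │   │↓ ↰│   │↓│
│ └─┴───┘ ├───┘ ╷ ├───┘ │
│         │↓ ← ↲│↑│↓ ← ↲│
├─────────┤ ┌───┤ │ ┌─╴ │
│↓ ← ← ← ↰│↓│   │↑│↓│   │
│ ╶───┬─╴ │ └─┐ │ │ │ ┌─┤
│↳ → ↓│↱ ↑│↳ ↓│ │↑│↓│ │ │
├───╴ │ ╶─┴─┐ │ │ │ ├─┘ │
│↓ ← ↲│↑ ← ↰│↓│ │↑│↓│   │
│ ╶───┴─┬─╴ ╵ │ │ │ │ ╶─┤
│↳ → → ↓│  ↑ ↲│ │↑│↓│   │
│ ┌───┐ └───┬─┘ ╵ ╵ └─┐ │
│ │   │↳ → ↓│    ↑ ↲  │ │
│ └─╴ └───┐ └─────────┘ │
│         │↳ → → → → → B│
└─────────┴─────────────┘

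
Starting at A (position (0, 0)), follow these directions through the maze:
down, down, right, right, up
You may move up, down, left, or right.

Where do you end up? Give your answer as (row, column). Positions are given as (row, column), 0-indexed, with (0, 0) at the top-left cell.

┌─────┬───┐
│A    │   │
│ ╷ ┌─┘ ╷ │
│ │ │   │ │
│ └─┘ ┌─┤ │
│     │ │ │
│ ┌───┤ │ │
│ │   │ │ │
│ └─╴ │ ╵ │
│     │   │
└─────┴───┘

Following directions step by step:
Start: (0, 0)
  down: (0, 0) → (1, 0)
  down: (1, 0) → (2, 0)
  right: (2, 0) → (2, 1)
  right: (2, 1) → (2, 2)
  up: (2, 2) → (1, 2)
Final position: (1, 2)

Path taken:

┌─────┬───┐
│A    │   │
│ ╷ ┌─┘ ╷ │
│↓│ │B  │ │
│ └─┘ ┌─┤ │
│↳ → ↑│ │ │
│ ┌───┤ │ │
│ │   │ │ │
│ └─╴ │ ╵ │
│     │   │
└─────┴───┘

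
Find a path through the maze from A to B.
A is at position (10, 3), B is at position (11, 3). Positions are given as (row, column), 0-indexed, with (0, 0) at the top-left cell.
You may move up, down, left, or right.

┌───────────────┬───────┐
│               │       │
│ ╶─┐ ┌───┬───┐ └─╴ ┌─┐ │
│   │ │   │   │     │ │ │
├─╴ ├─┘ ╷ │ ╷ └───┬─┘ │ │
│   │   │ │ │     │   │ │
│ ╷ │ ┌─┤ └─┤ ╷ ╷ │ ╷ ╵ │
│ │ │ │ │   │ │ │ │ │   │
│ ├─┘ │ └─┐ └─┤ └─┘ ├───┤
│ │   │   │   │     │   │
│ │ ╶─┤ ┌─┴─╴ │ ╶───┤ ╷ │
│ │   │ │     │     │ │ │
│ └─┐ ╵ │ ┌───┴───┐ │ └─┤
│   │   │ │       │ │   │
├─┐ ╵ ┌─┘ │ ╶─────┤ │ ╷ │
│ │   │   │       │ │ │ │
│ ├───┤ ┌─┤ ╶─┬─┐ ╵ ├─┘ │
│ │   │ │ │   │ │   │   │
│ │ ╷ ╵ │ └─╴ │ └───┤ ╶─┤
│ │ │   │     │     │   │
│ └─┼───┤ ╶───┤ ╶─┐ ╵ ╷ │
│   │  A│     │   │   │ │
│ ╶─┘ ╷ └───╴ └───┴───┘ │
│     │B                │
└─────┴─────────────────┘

Finding the shortest path from (10, 3) to (11, 3):
Path length: 1 steps
Directions: down

Solution:

┌───────────────┬───────┐
│               │       │
│ ╶─┐ ┌───┬───┐ └─╴ ┌─┐ │
│   │ │   │   │     │ │ │
├─╴ ├─┘ ╷ │ ╷ └───┬─┘ │ │
│   │   │ │ │     │   │ │
│ ╷ │ ┌─┤ └─┤ ╷ ╷ │ ╷ ╵ │
│ │ │ │ │   │ │ │ │ │   │
│ ├─┘ │ └─┐ └─┤ └─┘ ├───┤
│ │   │   │   │     │   │
│ │ ╶─┤ ┌─┴─╴ │ ╶───┤ ╷ │
│ │   │ │     │     │ │ │
│ └─┐ ╵ │ ┌───┴───┐ │ └─┤
│   │   │ │       │ │   │
├─┐ ╵ ┌─┘ │ ╶─────┤ │ ╷ │
│ │   │   │       │ │ │ │
│ ├───┤ ┌─┤ ╶─┬─┐ ╵ ├─┘ │
│ │   │ │ │   │ │   │   │
│ │ ╷ ╵ │ └─╴ │ └───┤ ╶─┤
│ │ │   │     │     │   │
│ └─┼───┤ ╶───┤ ╶─┐ ╵ ╷ │
│   │  A│     │   │   │ │
│ ╶─┘ ╷ └───╴ └───┴───┘ │
│     │B                │
└─────┴─────────────────┘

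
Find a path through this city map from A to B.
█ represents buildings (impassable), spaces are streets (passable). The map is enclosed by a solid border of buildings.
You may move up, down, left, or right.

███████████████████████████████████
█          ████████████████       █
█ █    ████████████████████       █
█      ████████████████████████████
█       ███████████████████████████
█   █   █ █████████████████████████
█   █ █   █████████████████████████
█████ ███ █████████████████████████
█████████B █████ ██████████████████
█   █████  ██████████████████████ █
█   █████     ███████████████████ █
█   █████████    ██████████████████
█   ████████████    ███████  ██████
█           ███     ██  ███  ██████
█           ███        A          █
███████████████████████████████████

Finding the shortest path from A to B:
Movement: cardinal only
Path length: 20 steps
Directions: left → left → left → left → up → up → left → left → left → up → left → left → left → up → left → left → left → up → up → left

Solution:

███████████████████████████████████
█          ████████████████       █
█ █    ████████████████████       █
█      ████████████████████████████
█       ███████████████████████████
█   █   █ █████████████████████████
█   █ █   █████████████████████████
█████ ███ █████████████████████████
█████████B↰█████ ██████████████████
█   █████ ↑██████████████████████ █
█   █████ ↑←←↰███████████████████ █
█   █████████↑←←↰██████████████████
█   ████████████↑←←↰███████  ██████
█           ███    ↑██  ███  ██████
█           ███    ↑←←←A          █
███████████████████████████████████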